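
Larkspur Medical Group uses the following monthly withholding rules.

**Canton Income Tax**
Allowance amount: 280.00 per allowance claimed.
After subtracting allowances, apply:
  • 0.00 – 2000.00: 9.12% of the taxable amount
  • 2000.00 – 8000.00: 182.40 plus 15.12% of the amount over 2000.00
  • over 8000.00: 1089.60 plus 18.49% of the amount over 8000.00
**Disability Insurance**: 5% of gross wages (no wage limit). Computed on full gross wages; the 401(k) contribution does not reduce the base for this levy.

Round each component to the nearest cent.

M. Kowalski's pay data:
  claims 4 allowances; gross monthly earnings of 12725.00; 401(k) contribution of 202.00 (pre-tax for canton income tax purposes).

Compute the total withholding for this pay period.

Canton Income Tax: taxable = 12725.00 − 202.00 − 4×280.00 = 11403.00
  1089.60 + 18.49% × (11403.00 − 8000.00) = 1089.60 + 18.49% × 3403.00 = 1718.81
Disability Insurance: 5% × 12725.00 = 636.25
Total: 1718.81 + 636.25 = 2355.06

2355.06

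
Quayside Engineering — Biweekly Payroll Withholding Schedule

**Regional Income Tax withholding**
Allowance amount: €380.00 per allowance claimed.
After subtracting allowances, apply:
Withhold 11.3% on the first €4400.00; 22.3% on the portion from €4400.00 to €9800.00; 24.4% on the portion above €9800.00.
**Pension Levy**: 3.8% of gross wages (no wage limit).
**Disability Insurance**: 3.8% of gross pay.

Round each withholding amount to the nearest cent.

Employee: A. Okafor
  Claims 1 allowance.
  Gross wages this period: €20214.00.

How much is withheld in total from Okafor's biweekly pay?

€5685.96

Regional Income Tax: taxable = €20214.00 − 1×€380.00 = €19834.00
  €1701.40 + 24.4% × (€19834.00 − €9800.00) = €1701.40 + 24.4% × €10034.00 = €4149.70
Pension Levy: 3.8% × €20214.00 = €768.13
Disability Insurance: 3.8% × €20214.00 = €768.13
Total: €4149.70 + €768.13 + €768.13 = €5685.96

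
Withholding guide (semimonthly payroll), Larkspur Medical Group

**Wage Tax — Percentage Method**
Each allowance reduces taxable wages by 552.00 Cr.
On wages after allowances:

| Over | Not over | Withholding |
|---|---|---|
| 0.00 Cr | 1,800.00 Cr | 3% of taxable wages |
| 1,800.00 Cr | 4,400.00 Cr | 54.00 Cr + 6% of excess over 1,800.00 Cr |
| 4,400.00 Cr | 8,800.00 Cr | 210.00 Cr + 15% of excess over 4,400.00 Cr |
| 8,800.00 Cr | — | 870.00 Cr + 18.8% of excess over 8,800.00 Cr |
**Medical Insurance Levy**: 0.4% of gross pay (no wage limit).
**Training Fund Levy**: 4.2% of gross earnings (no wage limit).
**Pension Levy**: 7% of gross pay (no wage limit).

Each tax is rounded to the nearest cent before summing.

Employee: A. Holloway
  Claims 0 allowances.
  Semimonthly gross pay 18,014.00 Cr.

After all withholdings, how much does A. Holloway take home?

Wage Tax: taxable = 18,014.00 Cr
  870.00 Cr + 18.8% × (18,014.00 Cr − 8,800.00 Cr) = 870.00 Cr + 18.8% × 9,214.00 Cr = 2,602.23 Cr
Medical Insurance Levy: 0.4% × 18,014.00 Cr = 72.06 Cr
Training Fund Levy: 4.2% × 18,014.00 Cr = 756.59 Cr
Pension Levy: 7% × 18,014.00 Cr = 1,260.98 Cr
Total withheld: 2,602.23 Cr + 72.06 Cr + 756.59 Cr + 1,260.98 Cr = 4,691.86 Cr
Net pay: 18,014.00 Cr − 4,691.86 Cr = 13,322.14 Cr

13,322.14 Cr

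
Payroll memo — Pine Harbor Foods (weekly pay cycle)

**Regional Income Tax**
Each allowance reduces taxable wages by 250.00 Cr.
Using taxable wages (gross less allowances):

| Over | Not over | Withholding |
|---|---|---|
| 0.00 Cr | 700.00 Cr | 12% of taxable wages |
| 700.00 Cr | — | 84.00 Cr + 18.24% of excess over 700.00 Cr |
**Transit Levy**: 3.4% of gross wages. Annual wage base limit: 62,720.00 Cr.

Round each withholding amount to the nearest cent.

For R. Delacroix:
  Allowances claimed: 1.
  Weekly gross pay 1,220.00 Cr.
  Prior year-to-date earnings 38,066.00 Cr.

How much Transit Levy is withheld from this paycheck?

Transit Levy: 3.4% × 1,220.00 Cr = 41.48 Cr

41.48 Cr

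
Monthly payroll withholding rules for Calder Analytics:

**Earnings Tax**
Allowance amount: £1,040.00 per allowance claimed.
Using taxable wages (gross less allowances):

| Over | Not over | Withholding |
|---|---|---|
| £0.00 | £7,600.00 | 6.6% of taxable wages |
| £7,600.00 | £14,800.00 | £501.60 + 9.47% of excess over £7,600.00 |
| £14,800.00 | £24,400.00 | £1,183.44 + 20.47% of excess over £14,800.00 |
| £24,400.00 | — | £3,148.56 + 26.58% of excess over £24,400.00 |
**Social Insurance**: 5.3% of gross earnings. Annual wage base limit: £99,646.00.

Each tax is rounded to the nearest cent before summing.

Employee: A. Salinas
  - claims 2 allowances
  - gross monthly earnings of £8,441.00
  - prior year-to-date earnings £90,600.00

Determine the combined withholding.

£867.20

Earnings Tax: taxable = £8,441.00 − 2×£1,040.00 = £6,361.00
  6.6% × £6,361.00 = £419.83
Social Insurance: 5.3% × £8,441.00 = £447.37
Total: £419.83 + £447.37 = £867.20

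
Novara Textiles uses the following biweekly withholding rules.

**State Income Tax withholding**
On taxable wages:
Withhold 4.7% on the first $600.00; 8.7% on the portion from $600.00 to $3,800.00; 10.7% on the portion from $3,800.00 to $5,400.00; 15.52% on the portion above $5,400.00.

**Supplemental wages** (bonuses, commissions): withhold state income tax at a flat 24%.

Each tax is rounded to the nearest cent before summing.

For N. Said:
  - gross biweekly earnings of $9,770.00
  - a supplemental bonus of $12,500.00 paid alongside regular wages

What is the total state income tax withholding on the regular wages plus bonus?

State Income Tax: taxable = $9,770.00
  $477.80 + 15.52% × ($9,770.00 − $5,400.00) = $477.80 + 15.52% × $4,370.00 = $1,156.02
Supplemental (24% flat on bonus): 24% × $12,500.00 = $3,000.00
Total state income tax: $1,156.02 + $3,000.00 = $4,156.02

$4,156.02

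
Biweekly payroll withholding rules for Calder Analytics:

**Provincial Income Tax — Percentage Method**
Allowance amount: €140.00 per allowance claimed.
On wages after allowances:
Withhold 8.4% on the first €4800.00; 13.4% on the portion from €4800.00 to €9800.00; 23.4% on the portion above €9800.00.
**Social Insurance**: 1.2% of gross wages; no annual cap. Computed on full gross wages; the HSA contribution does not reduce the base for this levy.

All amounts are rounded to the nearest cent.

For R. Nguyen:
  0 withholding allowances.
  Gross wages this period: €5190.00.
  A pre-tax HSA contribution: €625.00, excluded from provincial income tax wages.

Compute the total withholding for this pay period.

€445.74

Provincial Income Tax: taxable = €5190.00 − €625.00 = €4565.00
  8.4% × €4565.00 = €383.46
Social Insurance: 1.2% × €5190.00 = €62.28
Total: €383.46 + €62.28 = €445.74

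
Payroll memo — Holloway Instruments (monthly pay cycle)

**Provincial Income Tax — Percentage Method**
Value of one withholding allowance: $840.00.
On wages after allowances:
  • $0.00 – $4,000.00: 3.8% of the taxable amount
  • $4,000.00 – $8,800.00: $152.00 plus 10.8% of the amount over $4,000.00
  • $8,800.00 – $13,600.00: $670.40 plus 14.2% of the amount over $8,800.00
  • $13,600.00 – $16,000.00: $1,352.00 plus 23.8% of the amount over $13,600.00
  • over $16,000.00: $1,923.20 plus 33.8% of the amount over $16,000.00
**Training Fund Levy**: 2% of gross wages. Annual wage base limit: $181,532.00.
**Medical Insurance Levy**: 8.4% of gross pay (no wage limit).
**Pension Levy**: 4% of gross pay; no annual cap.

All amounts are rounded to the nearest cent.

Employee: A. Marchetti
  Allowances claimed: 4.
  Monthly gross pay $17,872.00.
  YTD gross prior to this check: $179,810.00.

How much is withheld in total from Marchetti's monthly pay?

$3,819.63

Provincial Income Tax: taxable = $17,872.00 − 4×$840.00 = $14,512.00
  $1,352.00 + 23.8% × ($14,512.00 − $13,600.00) = $1,352.00 + 23.8% × $912.00 = $1,569.06
Training Fund Levy: cap $181,532.00 − YTD $179,810.00 = $1,722.00 subject; 2% × $1,722.00 = $34.44
Medical Insurance Levy: 8.4% × $17,872.00 = $1,501.25
Pension Levy: 4% × $17,872.00 = $714.88
Total: $1,569.06 + $34.44 + $1,501.25 + $714.88 = $3,819.63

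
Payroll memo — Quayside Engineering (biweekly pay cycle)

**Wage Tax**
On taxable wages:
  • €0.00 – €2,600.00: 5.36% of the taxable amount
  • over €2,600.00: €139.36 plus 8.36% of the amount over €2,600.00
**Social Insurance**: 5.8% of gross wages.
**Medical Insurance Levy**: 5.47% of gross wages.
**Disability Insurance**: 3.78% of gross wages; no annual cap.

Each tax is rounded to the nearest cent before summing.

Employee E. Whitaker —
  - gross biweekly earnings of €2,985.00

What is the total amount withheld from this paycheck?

Wage Tax: taxable = €2,985.00
  €139.36 + 8.36% × (€2,985.00 − €2,600.00) = €139.36 + 8.36% × €385.00 = €171.55
Social Insurance: 5.8% × €2,985.00 = €173.13
Medical Insurance Levy: 5.47% × €2,985.00 = €163.28
Disability Insurance: 3.78% × €2,985.00 = €112.83
Total: €171.55 + €173.13 + €163.28 + €112.83 = €620.79

€620.79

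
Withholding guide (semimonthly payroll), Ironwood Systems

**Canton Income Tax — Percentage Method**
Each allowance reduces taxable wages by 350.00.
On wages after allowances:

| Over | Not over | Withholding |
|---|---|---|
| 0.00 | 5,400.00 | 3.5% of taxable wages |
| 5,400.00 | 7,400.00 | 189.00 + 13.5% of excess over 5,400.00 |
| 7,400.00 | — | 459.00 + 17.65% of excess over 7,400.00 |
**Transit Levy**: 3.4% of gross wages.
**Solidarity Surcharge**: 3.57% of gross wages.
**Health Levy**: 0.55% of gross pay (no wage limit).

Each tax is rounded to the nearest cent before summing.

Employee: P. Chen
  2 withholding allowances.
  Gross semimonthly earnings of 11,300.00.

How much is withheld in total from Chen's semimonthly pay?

1,873.56

Canton Income Tax: taxable = 11,300.00 − 2×350.00 = 10,600.00
  459.00 + 17.65% × (10,600.00 − 7,400.00) = 459.00 + 17.65% × 3,200.00 = 1,023.80
Transit Levy: 3.4% × 11,300.00 = 384.20
Solidarity Surcharge: 3.57% × 11,300.00 = 403.41
Health Levy: 0.55% × 11,300.00 = 62.15
Total: 1,023.80 + 384.20 + 403.41 + 62.15 = 1,873.56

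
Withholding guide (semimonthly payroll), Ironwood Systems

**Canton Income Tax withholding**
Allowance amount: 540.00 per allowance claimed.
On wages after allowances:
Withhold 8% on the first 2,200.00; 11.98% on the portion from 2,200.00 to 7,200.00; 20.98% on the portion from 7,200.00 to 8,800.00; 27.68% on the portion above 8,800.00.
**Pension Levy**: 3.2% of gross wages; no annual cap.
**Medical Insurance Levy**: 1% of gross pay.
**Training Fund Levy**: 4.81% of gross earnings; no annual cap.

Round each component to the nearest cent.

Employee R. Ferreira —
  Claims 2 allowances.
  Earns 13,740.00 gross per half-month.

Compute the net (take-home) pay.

Canton Income Tax: taxable = 13,740.00 − 2×540.00 = 12,660.00
  1,110.68 + 27.68% × (12,660.00 − 8,800.00) = 1,110.68 + 27.68% × 3,860.00 = 2,179.13
Pension Levy: 3.2% × 13,740.00 = 439.68
Medical Insurance Levy: 1% × 13,740.00 = 137.40
Training Fund Levy: 4.81% × 13,740.00 = 660.89
Total withheld: 2,179.13 + 439.68 + 137.40 + 660.89 = 3,417.10
Net pay: 13,740.00 − 3,417.10 = 10,322.90

10,322.90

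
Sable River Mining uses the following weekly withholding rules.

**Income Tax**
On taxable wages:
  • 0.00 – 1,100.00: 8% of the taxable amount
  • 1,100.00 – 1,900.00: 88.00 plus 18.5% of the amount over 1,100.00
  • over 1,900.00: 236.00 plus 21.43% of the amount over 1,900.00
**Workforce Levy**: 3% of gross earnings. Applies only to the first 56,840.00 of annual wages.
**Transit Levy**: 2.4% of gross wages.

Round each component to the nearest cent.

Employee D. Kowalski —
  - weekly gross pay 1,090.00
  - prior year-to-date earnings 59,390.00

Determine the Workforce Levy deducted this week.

0.00

Workforce Levy: YTD 59,390.00 ≥ cap 56,840.00 → 0.00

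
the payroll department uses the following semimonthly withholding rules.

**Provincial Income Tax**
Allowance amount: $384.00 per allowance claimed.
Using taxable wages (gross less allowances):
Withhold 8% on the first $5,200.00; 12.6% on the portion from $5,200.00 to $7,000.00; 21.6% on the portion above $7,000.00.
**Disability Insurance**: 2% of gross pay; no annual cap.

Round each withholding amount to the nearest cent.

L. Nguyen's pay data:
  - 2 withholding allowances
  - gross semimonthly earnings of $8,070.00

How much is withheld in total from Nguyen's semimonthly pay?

Provincial Income Tax: taxable = $8,070.00 − 2×$384.00 = $7,302.00
  $642.80 + 21.6% × ($7,302.00 − $7,000.00) = $642.80 + 21.6% × $302.00 = $708.03
Disability Insurance: 2% × $8,070.00 = $161.40
Total: $708.03 + $161.40 = $869.43

$869.43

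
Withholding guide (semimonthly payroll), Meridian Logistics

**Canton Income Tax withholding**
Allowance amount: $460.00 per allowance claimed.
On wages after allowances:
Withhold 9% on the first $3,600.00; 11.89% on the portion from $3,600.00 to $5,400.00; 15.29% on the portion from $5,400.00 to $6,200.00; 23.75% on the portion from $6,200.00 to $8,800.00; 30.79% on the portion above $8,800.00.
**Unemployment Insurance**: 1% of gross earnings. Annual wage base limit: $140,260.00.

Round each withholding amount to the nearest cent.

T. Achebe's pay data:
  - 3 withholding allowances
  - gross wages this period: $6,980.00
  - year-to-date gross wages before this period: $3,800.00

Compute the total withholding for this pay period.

Canton Income Tax: taxable = $6,980.00 − 3×$460.00 = $5,600.00
  $538.02 + 15.29% × ($5,600.00 − $5,400.00) = $538.02 + 15.29% × $200.00 = $568.60
Unemployment Insurance: 1% × $6,980.00 = $69.80
Total: $568.60 + $69.80 = $638.40

$638.40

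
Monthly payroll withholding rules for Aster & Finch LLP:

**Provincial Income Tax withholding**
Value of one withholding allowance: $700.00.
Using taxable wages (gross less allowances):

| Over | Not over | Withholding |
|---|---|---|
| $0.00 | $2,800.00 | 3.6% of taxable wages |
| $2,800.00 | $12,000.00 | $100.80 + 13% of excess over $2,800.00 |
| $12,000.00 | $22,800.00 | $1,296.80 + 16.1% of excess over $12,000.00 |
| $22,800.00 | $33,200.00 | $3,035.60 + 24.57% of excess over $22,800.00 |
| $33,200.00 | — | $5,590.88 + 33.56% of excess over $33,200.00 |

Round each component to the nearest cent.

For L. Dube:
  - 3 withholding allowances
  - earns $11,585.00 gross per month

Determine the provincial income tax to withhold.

Provincial Income Tax: taxable = $11,585.00 − 3×$700.00 = $9,485.00
  $100.80 + 13% × ($9,485.00 − $2,800.00) = $100.80 + 13% × $6,685.00 = $969.85

$969.85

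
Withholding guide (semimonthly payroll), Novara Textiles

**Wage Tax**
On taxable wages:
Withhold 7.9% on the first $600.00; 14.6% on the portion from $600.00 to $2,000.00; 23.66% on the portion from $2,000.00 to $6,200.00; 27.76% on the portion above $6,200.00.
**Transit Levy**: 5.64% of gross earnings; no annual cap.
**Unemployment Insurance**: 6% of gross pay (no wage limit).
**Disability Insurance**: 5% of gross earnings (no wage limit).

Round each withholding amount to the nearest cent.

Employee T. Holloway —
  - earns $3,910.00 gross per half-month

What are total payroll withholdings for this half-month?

$1,354.33

Wage Tax: taxable = $3,910.00
  $251.80 + 23.66% × ($3,910.00 − $2,000.00) = $251.80 + 23.66% × $1,910.00 = $703.71
Transit Levy: 5.64% × $3,910.00 = $220.52
Unemployment Insurance: 6% × $3,910.00 = $234.60
Disability Insurance: 5% × $3,910.00 = $195.50
Total: $703.71 + $220.52 + $234.60 + $195.50 = $1,354.33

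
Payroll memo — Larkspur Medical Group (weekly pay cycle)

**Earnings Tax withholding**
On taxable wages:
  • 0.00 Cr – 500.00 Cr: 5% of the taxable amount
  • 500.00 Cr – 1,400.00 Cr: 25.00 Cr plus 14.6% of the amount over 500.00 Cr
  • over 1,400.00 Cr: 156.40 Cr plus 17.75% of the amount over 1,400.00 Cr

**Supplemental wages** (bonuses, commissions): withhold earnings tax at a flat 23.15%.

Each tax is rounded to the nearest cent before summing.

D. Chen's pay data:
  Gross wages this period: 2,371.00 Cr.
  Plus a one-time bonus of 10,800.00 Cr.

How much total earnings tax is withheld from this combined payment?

Earnings Tax: taxable = 2,371.00 Cr
  156.40 Cr + 17.75% × (2,371.00 Cr − 1,400.00 Cr) = 156.40 Cr + 17.75% × 971.00 Cr = 328.75 Cr
Supplemental (23.15% flat on bonus): 23.15% × 10,800.00 Cr = 2,500.20 Cr
Total earnings tax: 328.75 Cr + 2,500.20 Cr = 2,828.95 Cr

2,828.95 Cr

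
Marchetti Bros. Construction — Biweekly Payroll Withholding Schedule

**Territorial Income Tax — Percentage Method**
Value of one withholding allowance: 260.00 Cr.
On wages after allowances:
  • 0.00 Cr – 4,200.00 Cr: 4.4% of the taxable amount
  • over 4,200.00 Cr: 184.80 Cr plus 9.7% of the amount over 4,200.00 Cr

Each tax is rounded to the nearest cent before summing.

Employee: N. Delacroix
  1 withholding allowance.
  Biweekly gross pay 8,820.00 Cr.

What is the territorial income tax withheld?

Territorial Income Tax: taxable = 8,820.00 Cr − 1×260.00 Cr = 8,560.00 Cr
  184.80 Cr + 9.7% × (8,560.00 Cr − 4,200.00 Cr) = 184.80 Cr + 9.7% × 4,360.00 Cr = 607.72 Cr

607.72 Cr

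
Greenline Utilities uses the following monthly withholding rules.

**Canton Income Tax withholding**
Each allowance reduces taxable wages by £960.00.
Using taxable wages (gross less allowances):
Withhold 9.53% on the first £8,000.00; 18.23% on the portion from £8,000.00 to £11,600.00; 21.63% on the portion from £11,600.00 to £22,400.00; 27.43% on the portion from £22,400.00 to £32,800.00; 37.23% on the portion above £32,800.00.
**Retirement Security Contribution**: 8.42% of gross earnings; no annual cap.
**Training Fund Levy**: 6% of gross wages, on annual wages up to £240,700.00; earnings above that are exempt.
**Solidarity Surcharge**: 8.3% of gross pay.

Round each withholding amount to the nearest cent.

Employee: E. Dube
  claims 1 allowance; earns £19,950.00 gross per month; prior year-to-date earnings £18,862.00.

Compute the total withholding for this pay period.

Canton Income Tax: taxable = £19,950.00 − 1×£960.00 = £18,990.00
  £1,418.68 + 21.63% × (£18,990.00 − £11,600.00) = £1,418.68 + 21.63% × £7,390.00 = £3,017.14
Retirement Security Contribution: 8.42% × £19,950.00 = £1,679.79
Training Fund Levy: 6% × £19,950.00 = £1,197.00
Solidarity Surcharge: 8.3% × £19,950.00 = £1,655.85
Total: £3,017.14 + £1,679.79 + £1,197.00 + £1,655.85 = £7,549.78

£7,549.78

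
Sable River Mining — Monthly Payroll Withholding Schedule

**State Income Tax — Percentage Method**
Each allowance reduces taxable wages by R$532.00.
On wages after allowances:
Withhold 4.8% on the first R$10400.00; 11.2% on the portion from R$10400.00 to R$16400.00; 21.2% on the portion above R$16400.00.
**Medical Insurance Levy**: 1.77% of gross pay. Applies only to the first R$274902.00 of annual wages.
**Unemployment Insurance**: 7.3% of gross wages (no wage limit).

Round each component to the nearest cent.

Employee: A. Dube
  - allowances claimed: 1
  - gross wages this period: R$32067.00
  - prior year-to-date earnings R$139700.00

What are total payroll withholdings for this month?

R$7288.30

State Income Tax: taxable = R$32067.00 − 1×R$532.00 = R$31535.00
  R$1171.20 + 21.2% × (R$31535.00 − R$16400.00) = R$1171.20 + 21.2% × R$15135.00 = R$4379.82
Medical Insurance Levy: 1.77% × R$32067.00 = R$567.59
Unemployment Insurance: 7.3% × R$32067.00 = R$2340.89
Total: R$4379.82 + R$567.59 + R$2340.89 = R$7288.30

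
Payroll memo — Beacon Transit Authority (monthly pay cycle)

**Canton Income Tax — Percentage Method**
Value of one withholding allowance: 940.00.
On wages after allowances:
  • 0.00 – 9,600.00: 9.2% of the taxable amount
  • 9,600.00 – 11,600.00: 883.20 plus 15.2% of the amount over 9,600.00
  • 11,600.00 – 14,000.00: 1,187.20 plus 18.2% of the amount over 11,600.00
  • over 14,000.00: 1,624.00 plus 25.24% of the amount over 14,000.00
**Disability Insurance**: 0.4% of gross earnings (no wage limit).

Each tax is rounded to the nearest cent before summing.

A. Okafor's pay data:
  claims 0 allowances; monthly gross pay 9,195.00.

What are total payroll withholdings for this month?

882.72

Canton Income Tax: taxable = 9,195.00
  9.2% × 9,195.00 = 845.94
Disability Insurance: 0.4% × 9,195.00 = 36.78
Total: 845.94 + 36.78 = 882.72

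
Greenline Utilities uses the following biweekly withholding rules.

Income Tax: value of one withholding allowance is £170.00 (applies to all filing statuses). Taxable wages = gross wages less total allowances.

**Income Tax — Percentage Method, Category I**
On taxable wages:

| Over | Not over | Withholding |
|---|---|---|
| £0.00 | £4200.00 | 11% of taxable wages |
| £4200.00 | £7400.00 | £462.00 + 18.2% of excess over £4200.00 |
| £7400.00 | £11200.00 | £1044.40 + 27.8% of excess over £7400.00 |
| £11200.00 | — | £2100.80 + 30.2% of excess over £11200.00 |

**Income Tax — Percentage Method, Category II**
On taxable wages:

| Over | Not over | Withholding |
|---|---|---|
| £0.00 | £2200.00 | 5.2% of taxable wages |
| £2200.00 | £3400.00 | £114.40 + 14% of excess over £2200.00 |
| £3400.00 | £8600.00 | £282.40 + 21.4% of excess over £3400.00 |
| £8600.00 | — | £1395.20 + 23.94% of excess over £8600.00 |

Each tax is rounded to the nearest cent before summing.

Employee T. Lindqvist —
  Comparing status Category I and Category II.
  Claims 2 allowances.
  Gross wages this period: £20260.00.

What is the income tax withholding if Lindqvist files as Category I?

Income Tax (Category I): taxable = £20260.00 − 2×£170.00 = £19920.00
  £2100.80 + 30.2% × (£19920.00 − £11200.00) = £2100.80 + 30.2% × £8720.00 = £4734.24

£4734.24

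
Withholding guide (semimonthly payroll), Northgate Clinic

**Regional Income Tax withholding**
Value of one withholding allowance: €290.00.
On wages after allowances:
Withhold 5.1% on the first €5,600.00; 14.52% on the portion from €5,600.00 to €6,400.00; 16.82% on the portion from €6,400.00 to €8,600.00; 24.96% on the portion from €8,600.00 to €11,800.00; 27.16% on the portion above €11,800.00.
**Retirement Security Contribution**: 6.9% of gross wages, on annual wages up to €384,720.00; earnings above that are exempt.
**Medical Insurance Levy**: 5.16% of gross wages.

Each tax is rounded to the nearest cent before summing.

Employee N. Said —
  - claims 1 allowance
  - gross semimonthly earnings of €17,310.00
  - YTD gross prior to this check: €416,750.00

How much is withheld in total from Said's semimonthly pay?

Regional Income Tax: taxable = €17,310.00 − 1×€290.00 = €17,020.00
  €1,570.52 + 27.16% × (€17,020.00 − €11,800.00) = €1,570.52 + 27.16% × €5,220.00 = €2,988.27
Retirement Security Contribution: YTD €416,750.00 ≥ cap €384,720.00 → €0.00
Medical Insurance Levy: 5.16% × €17,310.00 = €893.20
Total: €2,988.27 + €0.00 + €893.20 = €3,881.47

€3,881.47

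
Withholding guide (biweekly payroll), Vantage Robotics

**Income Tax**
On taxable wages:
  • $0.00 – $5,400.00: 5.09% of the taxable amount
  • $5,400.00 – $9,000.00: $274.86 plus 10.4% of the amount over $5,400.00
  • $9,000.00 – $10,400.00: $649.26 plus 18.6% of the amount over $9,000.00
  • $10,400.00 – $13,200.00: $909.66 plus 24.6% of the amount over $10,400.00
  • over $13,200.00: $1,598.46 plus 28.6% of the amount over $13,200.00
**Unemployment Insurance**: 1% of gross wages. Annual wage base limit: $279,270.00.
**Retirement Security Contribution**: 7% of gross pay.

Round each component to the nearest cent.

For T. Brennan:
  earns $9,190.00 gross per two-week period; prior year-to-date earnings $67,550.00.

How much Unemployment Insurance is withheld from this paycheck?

$91.90

Unemployment Insurance: 1% × $9,190.00 = $91.90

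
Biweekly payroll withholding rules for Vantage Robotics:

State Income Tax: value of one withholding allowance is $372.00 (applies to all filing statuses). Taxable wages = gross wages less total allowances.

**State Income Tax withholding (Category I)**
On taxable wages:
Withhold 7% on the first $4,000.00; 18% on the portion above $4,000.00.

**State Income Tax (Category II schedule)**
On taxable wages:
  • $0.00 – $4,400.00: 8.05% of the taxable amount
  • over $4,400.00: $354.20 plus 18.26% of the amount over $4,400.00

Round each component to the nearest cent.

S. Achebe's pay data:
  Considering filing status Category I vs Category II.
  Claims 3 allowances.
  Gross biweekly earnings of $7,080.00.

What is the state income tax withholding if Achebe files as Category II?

$639.79

State Income Tax (Category II): taxable = $7,080.00 − 3×$372.00 = $5,964.00
  $354.20 + 18.26% × ($5,964.00 − $4,400.00) = $354.20 + 18.26% × $1,564.00 = $639.79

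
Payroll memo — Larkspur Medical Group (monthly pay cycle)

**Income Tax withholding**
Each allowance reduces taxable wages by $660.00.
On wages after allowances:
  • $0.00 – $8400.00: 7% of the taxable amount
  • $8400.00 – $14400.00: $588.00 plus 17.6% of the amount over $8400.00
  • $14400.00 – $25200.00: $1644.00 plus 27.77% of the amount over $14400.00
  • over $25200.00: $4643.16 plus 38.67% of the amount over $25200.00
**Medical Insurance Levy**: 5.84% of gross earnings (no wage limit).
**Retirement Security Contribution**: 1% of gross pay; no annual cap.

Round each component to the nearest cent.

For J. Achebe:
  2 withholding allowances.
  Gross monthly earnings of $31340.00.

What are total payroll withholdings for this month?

Income Tax: taxable = $31340.00 − 2×$660.00 = $30020.00
  $4643.16 + 38.67% × ($30020.00 − $25200.00) = $4643.16 + 38.67% × $4820.00 = $6507.05
Medical Insurance Levy: 5.84% × $31340.00 = $1830.26
Retirement Security Contribution: 1% × $31340.00 = $313.40
Total: $6507.05 + $1830.26 + $313.40 = $8650.71

$8650.71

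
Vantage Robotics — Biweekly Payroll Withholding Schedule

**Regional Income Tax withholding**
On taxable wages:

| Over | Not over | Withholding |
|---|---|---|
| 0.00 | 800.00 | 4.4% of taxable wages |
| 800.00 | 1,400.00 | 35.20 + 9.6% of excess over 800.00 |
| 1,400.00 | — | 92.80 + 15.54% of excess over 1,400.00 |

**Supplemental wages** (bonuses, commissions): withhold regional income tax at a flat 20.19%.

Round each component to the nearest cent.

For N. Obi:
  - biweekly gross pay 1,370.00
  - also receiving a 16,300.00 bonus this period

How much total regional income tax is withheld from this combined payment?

3,380.89

Regional Income Tax: taxable = 1,370.00
  35.20 + 9.6% × (1,370.00 − 800.00) = 35.20 + 9.6% × 570.00 = 89.92
Supplemental (20.19% flat on bonus): 20.19% × 16,300.00 = 3,290.97
Total regional income tax: 89.92 + 3,290.97 = 3,380.89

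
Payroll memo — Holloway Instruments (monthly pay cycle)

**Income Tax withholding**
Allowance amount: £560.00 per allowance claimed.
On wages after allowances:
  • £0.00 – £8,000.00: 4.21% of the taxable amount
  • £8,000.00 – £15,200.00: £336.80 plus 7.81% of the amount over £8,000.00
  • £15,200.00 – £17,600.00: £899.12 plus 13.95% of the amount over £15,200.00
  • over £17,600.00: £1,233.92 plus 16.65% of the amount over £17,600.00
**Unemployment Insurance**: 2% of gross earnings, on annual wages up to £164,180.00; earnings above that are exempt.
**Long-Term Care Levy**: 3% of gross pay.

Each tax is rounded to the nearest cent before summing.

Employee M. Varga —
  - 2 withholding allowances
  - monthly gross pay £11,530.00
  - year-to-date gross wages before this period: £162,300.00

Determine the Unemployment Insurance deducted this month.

Unemployment Insurance: cap £164,180.00 − YTD £162,300.00 = £1,880.00 subject; 2% × £1,880.00 = £37.60

£37.60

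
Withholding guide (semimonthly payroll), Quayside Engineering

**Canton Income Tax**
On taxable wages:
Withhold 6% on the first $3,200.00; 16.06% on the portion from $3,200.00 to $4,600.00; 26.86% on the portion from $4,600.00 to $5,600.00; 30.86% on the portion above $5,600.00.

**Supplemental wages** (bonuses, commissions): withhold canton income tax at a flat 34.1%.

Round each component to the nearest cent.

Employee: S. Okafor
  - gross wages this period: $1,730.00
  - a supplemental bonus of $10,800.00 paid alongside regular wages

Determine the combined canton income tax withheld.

$3,786.60

Canton Income Tax: taxable = $1,730.00
  6% × $1,730.00 = $103.80
Supplemental (34.1% flat on bonus): 34.1% × $10,800.00 = $3,682.80
Total canton income tax: $103.80 + $3,682.80 = $3,786.60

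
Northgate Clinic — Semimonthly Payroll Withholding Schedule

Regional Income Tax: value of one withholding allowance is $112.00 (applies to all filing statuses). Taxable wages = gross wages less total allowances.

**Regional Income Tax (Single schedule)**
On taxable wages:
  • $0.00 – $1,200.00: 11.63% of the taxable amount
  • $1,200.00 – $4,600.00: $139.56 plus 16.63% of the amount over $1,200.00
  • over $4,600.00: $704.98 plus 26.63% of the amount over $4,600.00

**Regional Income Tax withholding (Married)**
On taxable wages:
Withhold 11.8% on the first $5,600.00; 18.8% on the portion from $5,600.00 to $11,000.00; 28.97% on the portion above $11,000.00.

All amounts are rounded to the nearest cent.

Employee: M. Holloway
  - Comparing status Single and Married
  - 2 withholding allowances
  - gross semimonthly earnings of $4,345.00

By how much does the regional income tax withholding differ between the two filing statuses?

$139.04

Regional Income Tax (Single): taxable = $4,345.00 − 2×$112.00 = $4,121.00
  $139.56 + 16.63% × ($4,121.00 − $1,200.00) = $139.56 + 16.63% × $2,921.00 = $625.32
Regional Income Tax (Married): taxable = $4,345.00 − 2×$112.00 = $4,121.00
  11.8% × $4,121.00 = $486.28
Difference: |$625.32 − $486.28| = $139.04 (higher under Single)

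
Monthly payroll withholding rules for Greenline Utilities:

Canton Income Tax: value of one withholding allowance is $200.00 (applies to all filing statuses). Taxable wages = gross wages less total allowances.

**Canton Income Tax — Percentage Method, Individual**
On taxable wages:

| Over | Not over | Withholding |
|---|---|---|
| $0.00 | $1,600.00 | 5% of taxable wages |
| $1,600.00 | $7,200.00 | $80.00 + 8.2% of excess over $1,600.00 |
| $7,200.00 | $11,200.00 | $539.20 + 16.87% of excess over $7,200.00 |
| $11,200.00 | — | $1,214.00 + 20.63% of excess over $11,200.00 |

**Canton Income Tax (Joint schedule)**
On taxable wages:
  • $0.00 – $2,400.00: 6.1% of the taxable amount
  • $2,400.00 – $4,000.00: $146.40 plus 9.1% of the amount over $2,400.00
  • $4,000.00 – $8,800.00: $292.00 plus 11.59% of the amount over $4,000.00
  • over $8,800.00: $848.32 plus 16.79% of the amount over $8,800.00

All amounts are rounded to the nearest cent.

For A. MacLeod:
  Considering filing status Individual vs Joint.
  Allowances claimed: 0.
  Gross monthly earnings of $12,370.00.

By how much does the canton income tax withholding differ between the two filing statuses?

Canton Income Tax (Individual): taxable = $12,370.00
  $1,214.00 + 20.63% × ($12,370.00 − $11,200.00) = $1,214.00 + 20.63% × $1,170.00 = $1,455.37
Canton Income Tax (Joint): taxable = $12,370.00
  $848.32 + 16.79% × ($12,370.00 − $8,800.00) = $848.32 + 16.79% × $3,570.00 = $1,447.72
Difference: |$1,455.37 − $1,447.72| = $7.65 (higher under Individual)

$7.65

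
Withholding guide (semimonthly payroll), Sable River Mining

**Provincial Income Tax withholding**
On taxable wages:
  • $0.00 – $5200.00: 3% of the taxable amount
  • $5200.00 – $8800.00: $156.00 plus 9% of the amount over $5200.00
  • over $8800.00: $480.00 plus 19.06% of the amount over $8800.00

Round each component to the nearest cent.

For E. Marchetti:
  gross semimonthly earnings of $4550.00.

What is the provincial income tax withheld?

$136.50

Provincial Income Tax: taxable = $4550.00
  3% × $4550.00 = $136.50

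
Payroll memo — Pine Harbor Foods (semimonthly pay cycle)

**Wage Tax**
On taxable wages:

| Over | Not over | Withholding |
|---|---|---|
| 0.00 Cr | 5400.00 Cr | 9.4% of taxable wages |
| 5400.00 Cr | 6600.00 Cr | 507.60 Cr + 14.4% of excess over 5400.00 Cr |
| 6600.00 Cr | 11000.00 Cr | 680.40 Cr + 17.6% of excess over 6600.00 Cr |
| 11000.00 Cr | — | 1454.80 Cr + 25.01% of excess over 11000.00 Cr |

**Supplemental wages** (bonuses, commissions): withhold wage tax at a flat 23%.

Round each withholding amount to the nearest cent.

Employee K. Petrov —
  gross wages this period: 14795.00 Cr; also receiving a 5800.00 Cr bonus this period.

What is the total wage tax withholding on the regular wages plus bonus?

Wage Tax: taxable = 14795.00 Cr
  1454.80 Cr + 25.01% × (14795.00 Cr − 11000.00 Cr) = 1454.80 Cr + 25.01% × 3795.00 Cr = 2403.93 Cr
Supplemental (23% flat on bonus): 23% × 5800.00 Cr = 1334.00 Cr
Total wage tax: 2403.93 Cr + 1334.00 Cr = 3737.93 Cr

3737.93 Cr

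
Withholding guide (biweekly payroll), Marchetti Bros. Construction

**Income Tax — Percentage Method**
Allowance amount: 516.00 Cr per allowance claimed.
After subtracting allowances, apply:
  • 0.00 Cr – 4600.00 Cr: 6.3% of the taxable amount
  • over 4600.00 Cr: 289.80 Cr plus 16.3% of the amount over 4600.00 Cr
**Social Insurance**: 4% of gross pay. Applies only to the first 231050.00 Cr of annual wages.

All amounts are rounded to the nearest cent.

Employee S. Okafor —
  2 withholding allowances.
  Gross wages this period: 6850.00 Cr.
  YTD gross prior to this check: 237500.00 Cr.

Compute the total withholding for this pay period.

488.33 Cr

Income Tax: taxable = 6850.00 Cr − 2×516.00 Cr = 5818.00 Cr
  289.80 Cr + 16.3% × (5818.00 Cr − 4600.00 Cr) = 289.80 Cr + 16.3% × 1218.00 Cr = 488.33 Cr
Social Insurance: YTD 237500.00 Cr ≥ cap 231050.00 Cr → 0.00 Cr
Total: 488.33 Cr + 0.00 Cr = 488.33 Cr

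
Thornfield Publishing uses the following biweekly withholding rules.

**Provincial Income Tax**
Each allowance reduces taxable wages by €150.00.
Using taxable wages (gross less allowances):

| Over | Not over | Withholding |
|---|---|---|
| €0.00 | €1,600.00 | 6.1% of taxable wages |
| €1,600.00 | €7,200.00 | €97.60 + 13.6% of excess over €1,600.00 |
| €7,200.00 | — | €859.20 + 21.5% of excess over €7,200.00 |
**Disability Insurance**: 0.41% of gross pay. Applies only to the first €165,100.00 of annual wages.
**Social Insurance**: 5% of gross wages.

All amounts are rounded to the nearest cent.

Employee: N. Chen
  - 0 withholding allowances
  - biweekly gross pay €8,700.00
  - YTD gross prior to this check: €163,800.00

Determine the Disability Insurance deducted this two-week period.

Disability Insurance: cap €165,100.00 − YTD €163,800.00 = €1,300.00 subject; 0.41% × €1,300.00 = €5.33

€5.33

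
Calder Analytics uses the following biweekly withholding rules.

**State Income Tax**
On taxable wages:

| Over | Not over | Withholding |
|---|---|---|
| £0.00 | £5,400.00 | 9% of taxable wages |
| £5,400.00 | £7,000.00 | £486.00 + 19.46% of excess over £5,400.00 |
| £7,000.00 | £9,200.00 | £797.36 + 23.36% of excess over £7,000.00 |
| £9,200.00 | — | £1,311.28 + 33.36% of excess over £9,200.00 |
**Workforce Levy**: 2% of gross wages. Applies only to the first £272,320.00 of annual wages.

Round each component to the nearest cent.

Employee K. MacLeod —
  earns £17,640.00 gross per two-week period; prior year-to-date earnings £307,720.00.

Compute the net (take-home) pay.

State Income Tax: taxable = £17,640.00
  £1,311.28 + 33.36% × (£17,640.00 − £9,200.00) = £1,311.28 + 33.36% × £8,440.00 = £4,126.86
Workforce Levy: YTD £307,720.00 ≥ cap £272,320.00 → £0.00
Total withheld: £4,126.86 + £0.00 = £4,126.86
Net pay: £17,640.00 − £4,126.86 = £13,513.14

£13,513.14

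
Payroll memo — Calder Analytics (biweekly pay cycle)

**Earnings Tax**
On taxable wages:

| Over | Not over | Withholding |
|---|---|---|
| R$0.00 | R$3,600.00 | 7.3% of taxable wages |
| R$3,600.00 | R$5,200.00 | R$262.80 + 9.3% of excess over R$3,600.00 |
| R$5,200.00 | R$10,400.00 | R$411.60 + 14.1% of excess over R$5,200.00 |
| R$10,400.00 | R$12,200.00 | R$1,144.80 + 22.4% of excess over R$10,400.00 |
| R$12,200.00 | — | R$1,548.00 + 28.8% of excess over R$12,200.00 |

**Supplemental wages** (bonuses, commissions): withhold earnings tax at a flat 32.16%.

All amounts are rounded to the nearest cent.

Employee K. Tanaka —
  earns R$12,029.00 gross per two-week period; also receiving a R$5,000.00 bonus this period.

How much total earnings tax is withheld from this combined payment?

Earnings Tax: taxable = R$12,029.00
  R$1,144.80 + 22.4% × (R$12,029.00 − R$10,400.00) = R$1,144.80 + 22.4% × R$1,629.00 = R$1,509.70
Supplemental (32.16% flat on bonus): 32.16% × R$5,000.00 = R$1,608.00
Total earnings tax: R$1,509.70 + R$1,608.00 = R$3,117.70

R$3,117.70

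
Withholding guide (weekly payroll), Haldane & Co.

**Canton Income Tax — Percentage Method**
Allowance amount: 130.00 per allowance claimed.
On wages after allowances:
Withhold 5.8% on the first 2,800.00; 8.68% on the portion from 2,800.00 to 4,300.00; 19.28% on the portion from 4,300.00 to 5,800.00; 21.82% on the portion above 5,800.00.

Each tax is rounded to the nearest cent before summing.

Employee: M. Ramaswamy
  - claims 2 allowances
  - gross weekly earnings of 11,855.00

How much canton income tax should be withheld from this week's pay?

Canton Income Tax: taxable = 11,855.00 − 2×130.00 = 11,595.00
  581.80 + 21.82% × (11,595.00 − 5,800.00) = 581.80 + 21.82% × 5,795.00 = 1,846.27

1,846.27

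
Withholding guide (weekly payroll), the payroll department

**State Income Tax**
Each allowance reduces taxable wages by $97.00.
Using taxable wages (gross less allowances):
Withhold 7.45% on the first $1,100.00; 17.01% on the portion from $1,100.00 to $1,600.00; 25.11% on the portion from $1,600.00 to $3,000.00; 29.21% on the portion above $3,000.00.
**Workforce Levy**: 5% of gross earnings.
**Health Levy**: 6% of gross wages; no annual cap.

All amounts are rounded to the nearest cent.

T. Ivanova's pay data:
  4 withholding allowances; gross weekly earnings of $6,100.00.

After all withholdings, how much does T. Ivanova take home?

$4,118.28

State Income Tax: taxable = $6,100.00 − 4×$97.00 = $5,712.00
  $518.54 + 29.21% × ($5,712.00 − $3,000.00) = $518.54 + 29.21% × $2,712.00 = $1,310.72
Workforce Levy: 5% × $6,100.00 = $305.00
Health Levy: 6% × $6,100.00 = $366.00
Total withheld: $1,310.72 + $305.00 + $366.00 = $1,981.72
Net pay: $6,100.00 − $1,981.72 = $4,118.28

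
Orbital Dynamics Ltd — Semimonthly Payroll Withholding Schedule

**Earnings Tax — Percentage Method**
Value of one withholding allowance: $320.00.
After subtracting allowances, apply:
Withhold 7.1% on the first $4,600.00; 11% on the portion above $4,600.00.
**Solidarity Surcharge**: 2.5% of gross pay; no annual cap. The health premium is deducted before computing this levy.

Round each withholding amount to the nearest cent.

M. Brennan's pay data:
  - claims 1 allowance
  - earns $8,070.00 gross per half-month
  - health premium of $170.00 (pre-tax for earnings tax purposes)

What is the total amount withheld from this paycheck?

$851.90

Earnings Tax: taxable = $8,070.00 − $170.00 − 1×$320.00 = $7,580.00
  $326.60 + 11% × ($7,580.00 − $4,600.00) = $326.60 + 11% × $2,980.00 = $654.40
Solidarity Surcharge: 2.5% × $7,900.00 = $197.50
Total: $654.40 + $197.50 = $851.90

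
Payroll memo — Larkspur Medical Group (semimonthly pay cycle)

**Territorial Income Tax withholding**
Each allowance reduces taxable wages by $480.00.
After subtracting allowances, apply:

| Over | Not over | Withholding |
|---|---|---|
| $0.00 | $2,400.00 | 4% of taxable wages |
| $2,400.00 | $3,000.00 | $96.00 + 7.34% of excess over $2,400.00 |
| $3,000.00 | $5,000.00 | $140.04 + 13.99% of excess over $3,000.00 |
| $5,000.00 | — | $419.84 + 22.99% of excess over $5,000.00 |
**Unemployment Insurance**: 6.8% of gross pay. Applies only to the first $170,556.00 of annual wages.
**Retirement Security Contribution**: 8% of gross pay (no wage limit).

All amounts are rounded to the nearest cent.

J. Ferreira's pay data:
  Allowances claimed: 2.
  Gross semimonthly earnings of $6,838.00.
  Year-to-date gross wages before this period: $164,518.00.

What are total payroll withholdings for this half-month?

$1,579.31

Territorial Income Tax: taxable = $6,838.00 − 2×$480.00 = $5,878.00
  $419.84 + 22.99% × ($5,878.00 − $5,000.00) = $419.84 + 22.99% × $878.00 = $621.69
Unemployment Insurance: cap $170,556.00 − YTD $164,518.00 = $6,038.00 subject; 6.8% × $6,038.00 = $410.58
Retirement Security Contribution: 8% × $6,838.00 = $547.04
Total: $621.69 + $410.58 + $547.04 = $1,579.31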